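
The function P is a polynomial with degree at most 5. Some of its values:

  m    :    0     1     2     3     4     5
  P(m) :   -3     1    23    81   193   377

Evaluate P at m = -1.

First differences: 4, 22, 58, 112, 184. Second differences: 18, 36, 54, 72. Third differences: 18, 18, 18.
Level-3 differences are constant, so P has degree 3.
Fitting a degree-3 polynomial gives P(m) = 3m³ + m - 3.
Then P(-1) = -7.

-7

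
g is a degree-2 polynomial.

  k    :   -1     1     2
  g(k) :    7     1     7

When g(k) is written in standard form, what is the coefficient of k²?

3

Write g(k) = ak² + bk + c; the 3 given values yield a linear system in the 3 coefficients.
Solving, g(k) = 3k² - 3k + 1.
The coefficient of k² is 3.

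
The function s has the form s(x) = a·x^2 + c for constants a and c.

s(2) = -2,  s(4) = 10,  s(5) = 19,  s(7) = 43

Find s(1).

From s(2) = -2 and s(4) = 10: 4a + c = -2 and 16a + c = 10.
Subtracting: 12a = 12, so a = 1; then c = -2 − 1·4 = -6.
So s(x) = 1x² − 6, and s(1) = -5.

-5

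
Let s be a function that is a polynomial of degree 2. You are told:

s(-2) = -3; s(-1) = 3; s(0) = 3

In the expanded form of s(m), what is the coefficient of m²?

Write s(m) = am² + bm + c; the 3 given values yield a linear system in the 3 coefficients.
Solving, s(m) = -3m² - 3m + 3.
The coefficient of m² is -3.

-3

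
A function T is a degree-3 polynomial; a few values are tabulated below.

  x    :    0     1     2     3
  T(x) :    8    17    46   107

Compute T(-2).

Write T(x) = ax³ + bx² + cx + d; the 4 given values yield a linear system in the 4 coefficients.
Solving, T(x) = 2x³ + 4x² + 3x + 8.
Then T(-2) = 2.

2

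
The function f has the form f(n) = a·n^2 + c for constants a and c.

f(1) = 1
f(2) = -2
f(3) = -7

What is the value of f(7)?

From f(1) = 1 and f(2) = -2: 1a + c = 1 and 4a + c = -2.
Subtracting: 3a = -3, so a = -1; then c = 1 − (-1)·1 = 2.
So f(n) = -1n² + 2, and f(7) = -47.

-47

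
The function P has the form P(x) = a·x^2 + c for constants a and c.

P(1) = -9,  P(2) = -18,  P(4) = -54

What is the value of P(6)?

From P(1) = -9 and P(2) = -18: 1a + c = -9 and 4a + c = -18.
Subtracting: 3a = -9, so a = -3; then c = -9 − (-3)·1 = -6.
So P(x) = -3x² − 6, and P(6) = -114.

-114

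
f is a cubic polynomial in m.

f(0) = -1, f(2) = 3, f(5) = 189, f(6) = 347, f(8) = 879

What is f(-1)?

Write f(m) = am³ + bm² + cm + d; the 5 given values yield a linear system in the 4 coefficients.
Solving, f(m) = 2m³ - 2m² - 2m - 1.
Then f(-1) = -3.

-3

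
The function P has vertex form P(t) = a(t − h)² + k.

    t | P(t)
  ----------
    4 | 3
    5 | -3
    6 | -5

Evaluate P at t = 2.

First differences -6, -2; second difference 4 = 2a, so a = 2.
Expanding, the t-coefficient is −2ah = -4h; matching it to the data gives h = 6, and then k = -5.
So P(t) = 2(t − 6)² − 5.
P(2) = 2·(-4)² − 5 = 27.

27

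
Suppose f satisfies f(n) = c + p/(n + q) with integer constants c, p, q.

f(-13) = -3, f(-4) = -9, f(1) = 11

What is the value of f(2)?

7

(f(n) − c)(n + q) = p for each data point; the three points give a linear system in c and q, then p follows.
Solving: c = -1, q = 1, p = 24, so f(n) = -1 + 24/(n + 1).
Then f(2) = -1 + 24/3 = 7.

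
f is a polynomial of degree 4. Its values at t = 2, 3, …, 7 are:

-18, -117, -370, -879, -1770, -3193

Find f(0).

6

Write f(t) = at^4 + bt³ + ct² + dt + e; the 6 given values yield a linear system in the 5 coefficients.
Solving, f(t) = -t^4 - 3t³ + 5t² - 2t + 6.
Then f(0) = 6.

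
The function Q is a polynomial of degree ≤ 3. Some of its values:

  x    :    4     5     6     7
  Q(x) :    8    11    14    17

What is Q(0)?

-4

First differences: 3, 3, 3.
Level-1 differences are constant, so Q has degree 1.
Fitting a degree-1 polynomial gives Q(x) = 3x - 4.
The constant term is Q(0) = -4.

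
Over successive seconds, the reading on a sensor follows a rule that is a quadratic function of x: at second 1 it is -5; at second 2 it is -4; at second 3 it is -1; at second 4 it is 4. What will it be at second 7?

31

Write the value at x as g(x).
First differences: 1, 3, 5. Second differences: 2, 2.
Level-2 differences are constant, so g has degree 2.
Fitting a degree-2 polynomial gives g(x) = x² - 2x - 4.
Then g(7) = 31.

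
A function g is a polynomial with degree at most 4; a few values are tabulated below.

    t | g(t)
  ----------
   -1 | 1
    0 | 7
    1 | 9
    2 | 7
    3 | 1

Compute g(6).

-41

Write g(t) = at^4 + bt³ + ct² + dt + e; the 5 given values yield a linear system in the 5 coefficients.
Solving, the top 2 coefficients vanish, and g(t) = -2t² + 4t + 7.
Then g(6) = -41.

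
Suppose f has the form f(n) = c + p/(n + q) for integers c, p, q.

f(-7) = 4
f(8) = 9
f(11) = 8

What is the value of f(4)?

15

(f(n) − c)(n + q) = p for each data point; the three points give a linear system in c and q, then p follows.
Solving: c = 6, q = -2, p = 18, so f(n) = 6 + 18/(n − 2).
Then f(4) = 6 + 18/2 = 15.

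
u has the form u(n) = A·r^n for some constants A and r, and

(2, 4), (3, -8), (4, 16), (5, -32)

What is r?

Consecutive ratio: -8/4 = -2, and 16/(-8) = -2, so r = -2.
Then A·(-2)^2 = 4 gives A = 1, and u(n) = 1·(-2)^n.

-2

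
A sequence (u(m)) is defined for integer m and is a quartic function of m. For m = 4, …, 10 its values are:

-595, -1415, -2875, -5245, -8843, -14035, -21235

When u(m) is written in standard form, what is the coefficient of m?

6

Write u(m) = am^4 + bm³ + cm² + dm + e; the 7 given values yield a linear system in the 5 coefficients.
Solving, u(m) = -2m^4 - m³ - 3m² + 6m + 5.
The coefficient of m is 6.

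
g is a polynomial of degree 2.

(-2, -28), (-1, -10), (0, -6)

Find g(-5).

Write g(k) = ak² + bk + c; the 3 given values yield a linear system in the 3 coefficients.
Solving, g(k) = -7k² - 3k - 6.
Then g(-5) = -166.

-166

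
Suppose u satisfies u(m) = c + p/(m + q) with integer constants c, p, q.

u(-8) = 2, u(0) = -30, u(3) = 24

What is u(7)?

(u(m) − c)(m + q) = p for each data point; the three points give a linear system in c and q, then p follows.
Solving: c = 6, q = -1, p = 36, so u(m) = 6 + 36/(m − 1).
Then u(7) = 6 + 36/6 = 12.

12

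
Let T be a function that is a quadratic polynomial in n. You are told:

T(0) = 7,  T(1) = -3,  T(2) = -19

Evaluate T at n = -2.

Write T(n) = an² + bn + c; the 3 given values yield a linear system in the 3 coefficients.
Solving, T(n) = -3n² - 7n + 7.
Then T(-2) = 9.

9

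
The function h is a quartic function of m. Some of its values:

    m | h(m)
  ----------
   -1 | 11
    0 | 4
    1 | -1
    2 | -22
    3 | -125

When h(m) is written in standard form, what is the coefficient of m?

Write h(m) = am^4 + bm³ + cm² + dm + e; the 5 given values yield a linear system in the 5 coefficients.
Solving, h(m) = -2m^4 + m³ + 3m² - 7m + 4.
The coefficient of m is -7.

-7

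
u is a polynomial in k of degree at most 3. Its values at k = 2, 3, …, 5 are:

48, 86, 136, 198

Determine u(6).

Write u(k) = ak³ + bk² + ck + d; the 4 given values yield a linear system in the 4 coefficients.
Solving, the leading coefficient vanishes, and u(k) = 6k² + 8k + 8.
Then u(6) = 272.

272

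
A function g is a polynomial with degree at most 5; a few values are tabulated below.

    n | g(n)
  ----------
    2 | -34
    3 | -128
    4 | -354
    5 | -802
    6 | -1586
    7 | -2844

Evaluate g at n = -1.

-4

First differences: -94, -226, -448, -784, -1258. Second differences: -132, -222, -336, -474. Third differences: -90, -114, -138. Fourth differences: -24, -24.
Level-4 differences are constant, so g has degree 4.
Fitting a degree-4 polynomial gives g(n) = -n^4 - n³ - 2n² - 2.
Then g(-1) = -4.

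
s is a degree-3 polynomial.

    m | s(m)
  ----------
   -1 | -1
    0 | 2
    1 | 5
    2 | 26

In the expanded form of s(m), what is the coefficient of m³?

3

Write s(m) = am³ + bm² + cm + d; the 4 given values yield a linear system in the 4 coefficients.
Solving, s(m) = 3m³ + 2.
The coefficient of m³ is 3.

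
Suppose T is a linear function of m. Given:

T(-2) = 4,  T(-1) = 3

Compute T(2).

0

Write T(m) = am + b; the 2 given values yield a linear system in the 2 coefficients.
Solving, T(m) = -m + 2.
Then T(2) = 0.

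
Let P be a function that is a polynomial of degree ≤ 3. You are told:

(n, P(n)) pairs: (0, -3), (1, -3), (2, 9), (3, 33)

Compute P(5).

First differences: 0, 12, 24. Second differences: 12, 12.
Level-2 differences are constant, so P has degree 2.
Fitting a degree-2 polynomial gives P(n) = 6n² - 6n - 3.
Then P(5) = 117.

117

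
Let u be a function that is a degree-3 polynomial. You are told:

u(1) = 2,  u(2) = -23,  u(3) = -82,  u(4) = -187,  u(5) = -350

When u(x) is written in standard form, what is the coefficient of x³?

-2

Write u(x) = ax³ + bx² + cx + d; the 5 given values yield a linear system in the 4 coefficients.
Solving, u(x) = -2x³ - 5x² + 4x + 5.
The coefficient of x³ is -2.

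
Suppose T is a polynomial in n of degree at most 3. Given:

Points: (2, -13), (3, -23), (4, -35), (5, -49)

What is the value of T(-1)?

Write T(n) = an³ + bn² + cn + d; the 4 given values yield a linear system in the 4 coefficients.
Solving, the leading coefficient vanishes, and T(n) = -n² - 5n + 1.
Then T(-1) = 5.

5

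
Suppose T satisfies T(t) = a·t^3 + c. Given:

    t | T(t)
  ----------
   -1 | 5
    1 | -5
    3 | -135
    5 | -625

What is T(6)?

-1080

From T(-1) = 5 and T(1) = -5: -1a + c = 5 and 1a + c = -5.
Subtracting: 2a = -10, so a = -5; then c = 5 − (-5)·(-1) = 0.
So T(t) = -5t³ + 0, and T(6) = -1080.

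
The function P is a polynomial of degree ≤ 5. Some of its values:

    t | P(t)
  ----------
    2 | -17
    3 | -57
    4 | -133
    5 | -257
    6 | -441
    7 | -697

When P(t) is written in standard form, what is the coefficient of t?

First differences: -40, -76, -124, -184, -256. Second differences: -36, -48, -60, -72. Third differences: -12, -12, -12.
Level-3 differences are constant, so P has degree 3.
Fitting a degree-3 polynomial gives P(t) = -2t³ - 2t + 3.
The coefficient of t is -2.

-2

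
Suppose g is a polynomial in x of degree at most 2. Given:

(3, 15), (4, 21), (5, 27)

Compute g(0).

First differences: 6, 6.
Level-1 differences are constant, so g has degree 1.
Fitting a degree-1 polynomial gives g(x) = 6x - 3.
Then g(0) = -3.

-3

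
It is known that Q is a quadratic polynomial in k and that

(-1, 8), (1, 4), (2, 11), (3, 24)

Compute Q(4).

Write Q(k) = ak² + bk + c; the 4 given values yield a linear system in the 3 coefficients.
Solving, Q(k) = 3k² - 2k + 3.
Then Q(4) = 43.

43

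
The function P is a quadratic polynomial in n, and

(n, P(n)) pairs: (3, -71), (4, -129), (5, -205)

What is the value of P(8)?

-541

Write P(n) = an² + bn + c; the 3 given values yield a linear system in the 3 coefficients.
Solving, P(n) = -9n² + 5n - 5.
Then P(8) = -541.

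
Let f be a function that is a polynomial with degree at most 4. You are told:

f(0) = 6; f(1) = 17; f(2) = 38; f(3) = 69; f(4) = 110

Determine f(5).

161

First differences: 11, 21, 31, 41. Second differences: 10, 10, 10.
Level-2 differences are constant, so f has degree 2.
Fitting a degree-2 polynomial gives f(n) = 5n² + 6n + 6.
Then f(5) = 161.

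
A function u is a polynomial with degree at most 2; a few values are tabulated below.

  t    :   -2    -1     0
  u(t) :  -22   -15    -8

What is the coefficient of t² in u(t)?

0

First differences: 7, 7.
Level-1 differences are constant, so u has degree 1.
Fitting a degree-1 polynomial gives u(t) = 7t - 8.
The coefficient of t² is 0.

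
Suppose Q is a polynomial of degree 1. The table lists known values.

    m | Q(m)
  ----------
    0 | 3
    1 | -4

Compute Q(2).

Write Q(m) = am + b; the 2 given values yield a linear system in the 2 coefficients.
Solving, Q(m) = -7m + 3.
Then Q(2) = -11.

-11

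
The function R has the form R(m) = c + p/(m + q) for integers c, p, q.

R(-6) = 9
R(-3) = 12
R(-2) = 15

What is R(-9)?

8

(R(m) − c)(m + q) = p for each data point; the three points give a linear system in c and q, then p follows.
Solving: c = 6, q = 0, p = -18, so R(m) = 6 − 18/(m + 0).
Then R(-9) = 6 − 18/(-9) = 8.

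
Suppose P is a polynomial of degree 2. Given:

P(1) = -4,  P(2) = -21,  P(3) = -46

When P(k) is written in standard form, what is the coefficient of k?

Write P(k) = ak² + bk + c; the 3 given values yield a linear system in the 3 coefficients.
Solving, P(k) = -4k² - 5k + 5.
The coefficient of k is -5.

-5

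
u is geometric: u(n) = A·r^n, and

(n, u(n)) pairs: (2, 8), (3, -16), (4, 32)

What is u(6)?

128

Consecutive ratio: -16/8 = -2, and 32/(-16) = -2, so r = -2.
Then A·(-2)^2 = 8 gives A = 2, and u(n) = 2·(-2)^n.
u(6) = 2·(-2)^6 = 128.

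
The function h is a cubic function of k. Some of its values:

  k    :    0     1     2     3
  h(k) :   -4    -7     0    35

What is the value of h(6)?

Write h(k) = ak³ + bk² + ck + d; the 4 given values yield a linear system in the 4 coefficients.
Solving, h(k) = 3k³ - 4k² - 2k - 4.
Then h(6) = 488.

488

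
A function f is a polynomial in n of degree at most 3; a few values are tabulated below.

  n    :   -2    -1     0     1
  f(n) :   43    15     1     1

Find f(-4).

141

First differences: -28, -14, 0. Second differences: 14, 14.
Level-2 differences are constant, so f has degree 2.
Fitting a degree-2 polynomial gives f(n) = 7n² - 7n + 1.
Then f(-4) = 141.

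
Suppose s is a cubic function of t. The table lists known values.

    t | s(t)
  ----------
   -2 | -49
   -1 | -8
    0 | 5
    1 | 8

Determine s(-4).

Write s(t) = at³ + bt² + ct + d; the 4 given values yield a linear system in the 4 coefficients.
Solving, s(t) = 3t³ - 5t² + 5t + 5.
Then s(-4) = -287.

-287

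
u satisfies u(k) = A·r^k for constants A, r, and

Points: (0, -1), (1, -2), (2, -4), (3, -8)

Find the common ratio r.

Consecutive ratio: -2/(-1) = 2, and -4/(-2) = 2, so r = 2.
Then A·2^0 = -1 gives A = -1, and u(k) = -1·2^k.

2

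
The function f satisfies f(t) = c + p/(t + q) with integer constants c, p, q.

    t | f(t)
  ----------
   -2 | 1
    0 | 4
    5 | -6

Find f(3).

(f(t) − c)(t + q) = p for each data point; the three points give a linear system in c and q, then p follows.
Solving: c = -2, q = -2, p = -12, so f(t) = -2 − 12/(t − 2).
Then f(3) = -2 − 12/1 = -14.

-14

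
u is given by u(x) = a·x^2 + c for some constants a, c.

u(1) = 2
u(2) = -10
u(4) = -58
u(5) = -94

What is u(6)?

-138

From u(1) = 2 and u(2) = -10: 1a + c = 2 and 4a + c = -10.
Subtracting: 3a = -12, so a = -4; then c = 2 − (-4)·1 = 6.
So u(x) = -4x² + 6, and u(6) = -138.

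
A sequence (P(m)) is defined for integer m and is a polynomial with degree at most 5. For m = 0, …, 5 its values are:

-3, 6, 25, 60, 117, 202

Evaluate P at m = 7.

First differences: 9, 19, 35, 57, 85. Second differences: 10, 16, 22, 28. Third differences: 6, 6, 6.
Level-3 differences are constant, so P has degree 3.
Fitting a degree-3 polynomial gives P(m) = m³ + 2m² + 6m - 3.
Then P(7) = 480.

480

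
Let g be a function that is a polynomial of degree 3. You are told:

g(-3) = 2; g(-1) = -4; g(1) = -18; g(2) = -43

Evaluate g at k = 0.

-7

Write g(k) = ak³ + bk² + ck + d; the 4 given values yield a linear system in the 4 coefficients.
Solving, g(k) = -k³ - 4k² - 6k - 7.
Then g(0) = -7.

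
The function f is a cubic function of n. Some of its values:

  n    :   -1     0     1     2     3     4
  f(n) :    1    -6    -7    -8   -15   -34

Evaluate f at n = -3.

First differences: -7, -1, -1, -7, -19. Second differences: 6, 0, -6, -12. Third differences: -6, -6, -6.
Level-3 differences are constant, so f has degree 3.
Fitting a degree-3 polynomial gives f(n) = -n³ + 3n² - 3n - 6.
Then f(-3) = 57.

57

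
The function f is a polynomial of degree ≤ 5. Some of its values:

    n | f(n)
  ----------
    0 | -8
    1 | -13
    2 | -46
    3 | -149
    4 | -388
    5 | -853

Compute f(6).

-1658

Write f(n) = an^5 + bn^4 + cn³ + dn² + en + p; the 6 given values yield a linear system in the 6 coefficients.
Solving, the leading coefficient vanishes, and f(n) = -n^4 - n³ - 4n² + n - 8.
Then f(6) = -1658.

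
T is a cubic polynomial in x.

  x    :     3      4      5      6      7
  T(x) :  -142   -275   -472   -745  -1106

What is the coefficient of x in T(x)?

First differences: -133, -197, -273, -361. Second differences: -64, -76, -88. Third differences: -12, -12.
Level-3 differences are constant, so T has degree 3.
Fitting a degree-3 polynomial gives T(x) = -2x³ - 8x² - 3x - 7.
The coefficient of x is -3.

-3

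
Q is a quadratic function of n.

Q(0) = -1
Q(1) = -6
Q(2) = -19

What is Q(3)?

Write Q(n) = an² + bn + c; the 3 given values yield a linear system in the 3 coefficients.
Solving, Q(n) = -4n² - n - 1.
Then Q(3) = -40.

-40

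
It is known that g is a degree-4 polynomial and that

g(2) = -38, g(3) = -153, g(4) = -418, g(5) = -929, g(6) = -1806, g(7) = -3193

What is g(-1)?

Write g(x) = ax^4 + bx³ + cx² + dx + e; the 6 given values yield a linear system in the 5 coefficients.
Solving, g(x) = -x^4 - 2x³ - 2x² - 2x + 6.
Then g(-1) = 7.

7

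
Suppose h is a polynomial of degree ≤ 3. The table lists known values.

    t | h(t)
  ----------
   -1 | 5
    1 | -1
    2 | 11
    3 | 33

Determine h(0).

-3

Write h(t) = at³ + bt² + ct + d; the 4 given values yield a linear system in the 4 coefficients.
Solving, the leading coefficient vanishes, and h(t) = 5t² - 3t - 3.
Then h(0) = -3.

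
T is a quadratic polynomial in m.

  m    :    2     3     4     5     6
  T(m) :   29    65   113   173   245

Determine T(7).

Write T(m) = am² + bm + c; the 5 given values yield a linear system in the 3 coefficients.
Solving, T(m) = 6m² + 6m - 7.
Then T(7) = 329.

329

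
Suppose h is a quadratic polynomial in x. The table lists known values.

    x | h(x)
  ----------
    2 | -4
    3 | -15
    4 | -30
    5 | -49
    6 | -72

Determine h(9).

-165

Write h(x) = ax² + bx + c; the 5 given values yield a linear system in the 3 coefficients.
Solving, h(x) = -2x² - x + 6.
Then h(9) = -165.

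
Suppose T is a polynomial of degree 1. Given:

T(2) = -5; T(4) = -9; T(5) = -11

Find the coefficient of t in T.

-2

Write T(t) = at + b; the 3 given values yield a linear system in the 2 coefficients.
Solving, T(t) = -2t - 1.
The coefficient of t is -2.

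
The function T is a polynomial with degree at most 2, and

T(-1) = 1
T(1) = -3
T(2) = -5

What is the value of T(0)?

-1

Write T(m) = am² + bm + c; the 3 given values yield a linear system in the 3 coefficients.
Solving, the leading coefficient vanishes, and T(m) = -2m - 1.
Then T(0) = -1.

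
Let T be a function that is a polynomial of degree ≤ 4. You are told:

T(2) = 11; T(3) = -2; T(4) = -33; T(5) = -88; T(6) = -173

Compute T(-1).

2

Write T(m) = am^4 + bm³ + cm² + dm + e; the 5 given values yield a linear system in the 5 coefficients.
Solving, the leading coefficient vanishes, and T(m) = -m³ + 6m + 7.
Then T(-1) = 2.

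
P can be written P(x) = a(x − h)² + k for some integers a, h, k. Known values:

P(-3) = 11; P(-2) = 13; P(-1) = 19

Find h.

-3

First differences 2, 6; second difference 4 = 2a, so a = 2.
Expanding, the x-coefficient is −2ah = -4h; matching it to the data gives h = -3, and then k = 11.
So P(x) = 2(x + 3)² + 11.
Hence h = -3.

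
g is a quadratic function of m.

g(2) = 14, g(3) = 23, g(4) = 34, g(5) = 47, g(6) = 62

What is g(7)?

79

Write g(m) = am² + bm + c; the 5 given values yield a linear system in the 3 coefficients.
Solving, g(m) = m² + 4m + 2.
Then g(7) = 79.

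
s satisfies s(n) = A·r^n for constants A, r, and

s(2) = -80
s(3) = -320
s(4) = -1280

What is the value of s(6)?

-20480

Consecutive ratio: -320/(-80) = 4, and -1280/(-320) = 4, so r = 4.
Then A·4^2 = -80 gives A = -5, and s(n) = -5·4^n.
s(6) = -5·4^6 = -20480.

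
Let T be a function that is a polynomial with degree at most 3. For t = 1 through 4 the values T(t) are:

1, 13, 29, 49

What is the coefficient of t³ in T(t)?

0

First differences: 12, 16, 20. Second differences: 4, 4.
Level-2 differences are constant, so T has degree 2.
Fitting a degree-2 polynomial gives T(t) = 2t² + 6t - 7.
The coefficient of t³ is 0.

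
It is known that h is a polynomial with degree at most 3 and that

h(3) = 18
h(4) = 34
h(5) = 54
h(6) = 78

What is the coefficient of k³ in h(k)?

0

First differences: 16, 20, 24. Second differences: 4, 4.
Level-2 differences are constant, so h has degree 2.
Fitting a degree-2 polynomial gives h(k) = 2k² + 2k - 6.
The coefficient of k³ is 0.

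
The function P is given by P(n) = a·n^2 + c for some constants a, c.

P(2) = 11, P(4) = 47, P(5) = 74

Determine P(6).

107

From P(2) = 11 and P(4) = 47: 4a + c = 11 and 16a + c = 47.
Subtracting: 12a = 36, so a = 3; then c = 11 − 3·4 = -1.
So P(n) = 3n² − 1, and P(6) = 107.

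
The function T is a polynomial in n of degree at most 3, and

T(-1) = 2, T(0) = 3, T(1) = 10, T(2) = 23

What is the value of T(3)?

Write T(n) = an³ + bn² + cn + d; the 4 given values yield a linear system in the 4 coefficients.
Solving, the leading coefficient vanishes, and T(n) = 3n² + 4n + 3.
Then T(3) = 42.

42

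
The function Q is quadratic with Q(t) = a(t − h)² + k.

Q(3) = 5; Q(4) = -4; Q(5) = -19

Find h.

First differences -9, -15; second difference -6 = 2a, so a = -3.
Expanding, the t-coefficient is −2ah = 6h; matching it to the data gives h = 2, and then k = 8.
So Q(t) = -3(t − 2)² + 8.
Hence h = 2.

2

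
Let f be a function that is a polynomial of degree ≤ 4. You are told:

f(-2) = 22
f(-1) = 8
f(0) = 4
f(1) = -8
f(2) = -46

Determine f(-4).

152

Write f(m) = am^4 + bm³ + cm² + dm + e; the 5 given values yield a linear system in the 5 coefficients.
Solving, the leading coefficient vanishes, and f(m) = -3m³ - 4m² - 5m + 4.
Then f(-4) = 152.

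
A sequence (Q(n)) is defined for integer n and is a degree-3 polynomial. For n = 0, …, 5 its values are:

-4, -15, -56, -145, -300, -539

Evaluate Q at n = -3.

29

First differences: -11, -41, -89, -155, -239. Second differences: -30, -48, -66, -84. Third differences: -18, -18, -18.
Level-3 differences are constant, so Q has degree 3.
Fitting a degree-3 polynomial gives Q(n) = -3n³ - 6n² - 2n - 4.
Then Q(-3) = 29.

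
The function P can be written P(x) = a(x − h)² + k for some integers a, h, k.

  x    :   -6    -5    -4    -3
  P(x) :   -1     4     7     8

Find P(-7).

-8

First differences 5, 3, 1; second difference -2 = 2a, so a = -1.
Expanding, the x-coefficient is −2ah = 2h; matching it to the data gives h = -3, and then k = 8.
So P(x) = -1(x + 3)² + 8.
P(-7) = -1·(-4)² + 8 = -8.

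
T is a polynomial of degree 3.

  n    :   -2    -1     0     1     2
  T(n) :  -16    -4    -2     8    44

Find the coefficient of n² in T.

Write T(n) = an³ + bn² + cn + d; the 5 given values yield a linear system in the 4 coefficients.
Solving, T(n) = 3n³ + 4n² + 3n - 2.
The coefficient of n² is 4.

4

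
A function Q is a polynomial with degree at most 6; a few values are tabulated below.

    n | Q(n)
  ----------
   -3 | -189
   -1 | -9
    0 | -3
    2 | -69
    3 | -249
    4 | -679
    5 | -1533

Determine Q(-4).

Write Q(n) = an^6 + bn^5 + cn^4 + dn³ + en² + pn + q; the 7 given values yield a linear system in the 7 coefficients.
Solving, the top 2 coefficients vanish, and Q(n) = -2n^4 - n³ - 6n² - n - 3.
Then Q(-4) = -543.

-543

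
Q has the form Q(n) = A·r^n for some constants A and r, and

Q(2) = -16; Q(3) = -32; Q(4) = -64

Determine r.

Consecutive ratio: -32/(-16) = 2, and -64/(-32) = 2, so r = 2.
Then A·2^2 = -16 gives A = -4, and Q(n) = -4·2^n.

2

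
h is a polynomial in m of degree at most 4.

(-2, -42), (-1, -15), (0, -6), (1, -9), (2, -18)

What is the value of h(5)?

-21

First differences: 27, 9, -3, -9. Second differences: -18, -12, -6. Third differences: 6, 6.
Level-3 differences are constant, so h has degree 3.
Fitting a degree-3 polynomial gives h(m) = m³ - 6m² + 2m - 6.
Then h(5) = -21.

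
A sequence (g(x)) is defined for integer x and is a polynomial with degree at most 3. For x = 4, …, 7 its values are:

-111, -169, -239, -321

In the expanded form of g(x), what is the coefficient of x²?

-6

First differences: -58, -70, -82. Second differences: -12, -12.
Level-2 differences are constant, so g has degree 2.
Fitting a degree-2 polynomial gives g(x) = -6x² - 4x + 1.
The coefficient of x² is -6.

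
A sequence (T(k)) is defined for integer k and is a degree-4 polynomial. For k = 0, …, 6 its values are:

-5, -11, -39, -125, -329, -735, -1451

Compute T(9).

First differences: -6, -28, -86, -204, -406, -716. Second differences: -22, -58, -118, -202, -310. Third differences: -36, -60, -84, -108. Fourth differences: -24, -24, -24.
Level-4 differences are constant, so T has degree 4.
Fitting a degree-4 polynomial gives T(k) = -k^4 - 4k² - k - 5.
Then T(9) = -6899.

-6899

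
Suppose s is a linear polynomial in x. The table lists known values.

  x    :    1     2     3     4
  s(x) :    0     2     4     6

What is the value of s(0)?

-2

First differences: 2, 2, 2.
Level-1 differences are constant, so s has degree 1.
Fitting a degree-1 polynomial gives s(x) = 2x - 2.
Then s(0) = -2.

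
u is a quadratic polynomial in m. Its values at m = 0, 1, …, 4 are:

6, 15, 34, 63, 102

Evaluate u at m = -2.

18

Write u(m) = am² + bm + c; the 5 given values yield a linear system in the 3 coefficients.
Solving, u(m) = 5m² + 4m + 6.
Then u(-2) = 18.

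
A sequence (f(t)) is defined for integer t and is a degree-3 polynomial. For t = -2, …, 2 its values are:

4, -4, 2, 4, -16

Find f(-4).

First differences: -8, 6, 2, -20. Second differences: 14, -4, -22. Third differences: -18, -18.
Level-3 differences are constant, so f has degree 3.
Fitting a degree-3 polynomial gives f(t) = -3t³ - 2t² + 7t + 2.
Then f(-4) = 134.

134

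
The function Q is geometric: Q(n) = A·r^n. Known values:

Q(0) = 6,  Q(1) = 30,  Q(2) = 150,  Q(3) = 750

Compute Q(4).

Consecutive ratio: 30/6 = 5, and 150/30 = 5, so r = 5.
Then A·5^0 = 6 gives A = 6, and Q(n) = 6·5^n.
Q(4) = 6·5^4 = 3750.

3750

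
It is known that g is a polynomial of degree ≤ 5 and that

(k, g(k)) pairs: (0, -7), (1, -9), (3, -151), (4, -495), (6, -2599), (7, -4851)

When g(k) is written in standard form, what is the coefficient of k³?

Write g(k) = ak^5 + bk^4 + ck³ + dk² + ek + p; the 6 given values yield a linear system in the 6 coefficients.
Solving, the leading coefficient vanishes, and g(k) = -2k^4 - k³ + 7k² - 6k - 7.
The coefficient of k³ is -1.

-1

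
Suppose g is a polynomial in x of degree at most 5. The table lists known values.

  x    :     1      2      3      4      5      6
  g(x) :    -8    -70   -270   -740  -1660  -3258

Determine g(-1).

-10

Write g(x) = ax^5 + bx^4 + cx³ + dx² + ex + p; the 6 given values yield a linear system in the 6 coefficients.
Solving, the leading coefficient vanishes, and g(x) = -2x^4 - 2x³ - 7x² + 3x.
Then g(-1) = -10.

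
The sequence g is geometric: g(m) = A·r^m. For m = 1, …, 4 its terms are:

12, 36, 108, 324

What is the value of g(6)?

2916

Consecutive ratio: 36/12 = 3, and 108/36 = 3, so r = 3.
Then A·3^1 = 12 gives A = 4, and g(m) = 4·3^m.
g(6) = 4·3^6 = 2916.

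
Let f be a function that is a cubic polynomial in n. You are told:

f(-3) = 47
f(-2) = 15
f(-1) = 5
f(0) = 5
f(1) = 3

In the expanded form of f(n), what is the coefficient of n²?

-1

Write f(n) = an³ + bn² + cn + d; the 5 given values yield a linear system in the 4 coefficients.
Solving, f(n) = -2n³ - n² + n + 5.
The coefficient of n² is -1.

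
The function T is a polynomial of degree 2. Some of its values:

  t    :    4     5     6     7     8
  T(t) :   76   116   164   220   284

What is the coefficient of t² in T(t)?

4

Write T(t) = at² + bt + c; the 5 given values yield a linear system in the 3 coefficients.
Solving, T(t) = 4t² + 4t - 4.
The coefficient of t² is 4.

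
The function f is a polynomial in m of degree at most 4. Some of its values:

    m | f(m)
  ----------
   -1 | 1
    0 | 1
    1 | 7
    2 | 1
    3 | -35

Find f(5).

-269

First differences: 0, 6, -6, -36. Second differences: 6, -12, -30. Third differences: -18, -18.
Level-3 differences are constant, so f has degree 3.
Fitting a degree-3 polynomial gives f(m) = -3m³ + 3m² + 6m + 1.
Then f(5) = -269.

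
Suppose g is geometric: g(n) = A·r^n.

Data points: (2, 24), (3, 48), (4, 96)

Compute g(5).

192

Consecutive ratio: 48/24 = 2, and 96/48 = 2, so r = 2.
Then A·2^2 = 24 gives A = 6, and g(n) = 6·2^n.
g(5) = 6·2^5 = 192.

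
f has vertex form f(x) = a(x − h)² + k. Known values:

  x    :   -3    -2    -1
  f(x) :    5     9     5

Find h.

-2

First differences 4, -4; second difference -8 = 2a, so a = -4.
Expanding, the x-coefficient is −2ah = 8h; matching it to the data gives h = -2, and then k = 9.
So f(x) = -4(x + 2)² + 9.
Hence h = -2.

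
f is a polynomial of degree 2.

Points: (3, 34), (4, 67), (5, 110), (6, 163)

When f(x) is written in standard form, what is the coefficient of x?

-2

First differences: 33, 43, 53. Second differences: 10, 10.
Level-2 differences are constant, so f has degree 2.
Fitting a degree-2 polynomial gives f(x) = 5x² - 2x - 5.
The coefficient of x is -2.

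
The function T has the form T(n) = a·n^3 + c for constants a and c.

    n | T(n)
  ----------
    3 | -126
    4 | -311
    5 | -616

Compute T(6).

-1071

From T(3) = -126 and T(4) = -311: 27a + c = -126 and 64a + c = -311.
Subtracting: 37a = -185, so a = -5; then c = -126 − (-5)·27 = 9.
So T(n) = -5n³ + 9, and T(6) = -1071.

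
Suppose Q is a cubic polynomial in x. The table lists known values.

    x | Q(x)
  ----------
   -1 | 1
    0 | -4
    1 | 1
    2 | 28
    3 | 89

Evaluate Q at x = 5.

Write Q(x) = ax³ + bx² + cx + d; the 5 given values yield a linear system in the 4 coefficients.
Solving, Q(x) = 2x³ + 5x² - 2x - 4.
Then Q(5) = 361.

361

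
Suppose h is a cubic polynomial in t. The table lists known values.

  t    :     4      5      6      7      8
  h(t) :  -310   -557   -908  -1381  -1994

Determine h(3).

First differences: -247, -351, -473, -613. Second differences: -104, -122, -140. Third differences: -18, -18.
Level-3 differences are constant, so h has degree 3.
Fitting a degree-3 polynomial gives h(t) = -3t³ - 7t² - t - 2.
Then h(3) = -149.

-149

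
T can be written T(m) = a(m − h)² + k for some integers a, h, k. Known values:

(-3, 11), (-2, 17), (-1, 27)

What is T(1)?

First differences 6, 10; second difference 4 = 2a, so a = 2.
Expanding, the m-coefficient is −2ah = -4h; matching it to the data gives h = -4, and then k = 9.
So T(m) = 2(m + 4)² + 9.
T(1) = 2·5² + 9 = 59.

59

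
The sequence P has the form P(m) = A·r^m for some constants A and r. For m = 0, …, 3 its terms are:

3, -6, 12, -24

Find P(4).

Consecutive ratio: -6/3 = -2, and 12/(-6) = -2, so r = -2.
Then A·(-2)^0 = 3 gives A = 3, and P(m) = 3·(-2)^m.
P(4) = 3·(-2)^4 = 48.

48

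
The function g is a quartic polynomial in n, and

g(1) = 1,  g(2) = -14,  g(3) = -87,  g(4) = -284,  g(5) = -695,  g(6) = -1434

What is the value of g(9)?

-7119

First differences: -15, -73, -197, -411, -739. Second differences: -58, -124, -214, -328. Third differences: -66, -90, -114. Fourth differences: -24, -24.
Level-4 differences are constant, so g has degree 4.
Fitting a degree-4 polynomial gives g(n) = -n^4 - n³ + 2n² + n.
Then g(9) = -7119.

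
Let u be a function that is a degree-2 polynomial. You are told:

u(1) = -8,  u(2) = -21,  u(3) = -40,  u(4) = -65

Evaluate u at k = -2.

Write u(k) = ak² + bk + c; the 4 given values yield a linear system in the 3 coefficients.
Solving, u(k) = -3k² - 4k - 1.
Then u(-2) = -5.

-5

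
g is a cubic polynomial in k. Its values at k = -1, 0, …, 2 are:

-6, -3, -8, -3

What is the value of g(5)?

Write g(k) = ak³ + bk² + ck + d; the 4 given values yield a linear system in the 4 coefficients.
Solving, g(k) = 3k³ - 4k² - 4k - 3.
Then g(5) = 252.

252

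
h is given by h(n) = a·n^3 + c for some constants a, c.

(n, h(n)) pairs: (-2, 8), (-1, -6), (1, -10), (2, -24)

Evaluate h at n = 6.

From h(-2) = 8 and h(-1) = -6: -8a + c = 8 and -1a + c = -6.
Subtracting: 7a = -14, so a = -2; then c = 8 − (-2)·(-8) = -8.
So h(n) = -2n³ − 8, and h(6) = -440.

-440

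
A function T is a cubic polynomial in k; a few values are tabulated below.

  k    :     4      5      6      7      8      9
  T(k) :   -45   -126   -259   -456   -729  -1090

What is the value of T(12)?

-2821

First differences: -81, -133, -197, -273, -361. Second differences: -52, -64, -76, -88. Third differences: -12, -12, -12.
Level-3 differences are constant, so T has degree 3.
Fitting a degree-3 polynomial gives T(k) = -2k³ + 4k² + 5k - 1.
Then T(12) = -2821.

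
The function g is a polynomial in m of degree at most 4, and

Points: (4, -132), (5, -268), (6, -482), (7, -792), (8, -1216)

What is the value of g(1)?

-12

Write g(m) = am^4 + bm³ + cm² + dm + e; the 5 given values yield a linear system in the 5 coefficients.
Solving, the leading coefficient vanishes, and g(m) = -3m³ + 6m² - 7m - 8.
Then g(1) = -12.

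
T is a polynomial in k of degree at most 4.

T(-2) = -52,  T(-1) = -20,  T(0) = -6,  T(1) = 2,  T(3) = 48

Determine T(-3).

Write T(k) = ak^4 + bk³ + ck² + dk + e; the 5 given values yield a linear system in the 5 coefficients.
Solving, the leading coefficient vanishes, and T(k) = 2k³ - 3k² + 9k - 6.
Then T(-3) = -114.

-114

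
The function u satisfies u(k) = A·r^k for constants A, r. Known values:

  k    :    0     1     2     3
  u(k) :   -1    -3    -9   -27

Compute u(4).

-81

Consecutive ratio: -3/(-1) = 3, and -9/(-3) = 3, so r = 3.
Then A·3^0 = -1 gives A = -1, and u(k) = -1·3^k.
u(4) = -1·3^4 = -81.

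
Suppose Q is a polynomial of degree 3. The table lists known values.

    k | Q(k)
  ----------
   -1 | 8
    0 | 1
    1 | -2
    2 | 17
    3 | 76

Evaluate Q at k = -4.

-127

First differences: -7, -3, 19, 59. Second differences: 4, 22, 40. Third differences: 18, 18.
Level-3 differences are constant, so Q has degree 3.
Fitting a degree-3 polynomial gives Q(k) = 3k³ + 2k² - 8k + 1.
Then Q(-4) = -127.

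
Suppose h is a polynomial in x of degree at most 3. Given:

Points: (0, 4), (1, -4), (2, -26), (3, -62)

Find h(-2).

First differences: -8, -22, -36. Second differences: -14, -14.
Level-2 differences are constant, so h has degree 2.
Fitting a degree-2 polynomial gives h(x) = -7x² - x + 4.
Then h(-2) = -22.

-22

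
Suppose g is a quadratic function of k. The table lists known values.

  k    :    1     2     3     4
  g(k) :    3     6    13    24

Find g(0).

4

First differences: 3, 7, 11. Second differences: 4, 4.
Level-2 differences are constant, so g has degree 2.
Fitting a degree-2 polynomial gives g(k) = 2k² - 3k + 4.
Then g(0) = 4.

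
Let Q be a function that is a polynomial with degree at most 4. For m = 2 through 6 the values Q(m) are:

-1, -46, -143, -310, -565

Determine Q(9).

Write Q(m) = am^4 + bm³ + cm² + dm + e; the 5 given values yield a linear system in the 5 coefficients.
Solving, the leading coefficient vanishes, and Q(m) = -3m³ + m² + 7m + 5.
Then Q(9) = -2038.

-2038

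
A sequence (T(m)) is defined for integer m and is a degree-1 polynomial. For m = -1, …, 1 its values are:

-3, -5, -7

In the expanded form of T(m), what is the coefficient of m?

First differences: -2, -2.
Level-1 differences are constant, so T has degree 1.
Fitting a degree-1 polynomial gives T(m) = -2m - 5.
The coefficient of m is -2.

-2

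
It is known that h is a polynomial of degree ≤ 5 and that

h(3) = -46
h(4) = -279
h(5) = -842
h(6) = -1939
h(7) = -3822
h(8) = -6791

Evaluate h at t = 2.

13

First differences: -233, -563, -1097, -1883, -2969. Second differences: -330, -534, -786, -1086. Third differences: -204, -252, -300. Fourth differences: -48, -48.
Level-4 differences are constant, so h has degree 4.
Fitting a degree-4 polynomial gives h(t) = -2t^4 + 2t³ + 5t² + 8t - 7.
Then h(2) = 13.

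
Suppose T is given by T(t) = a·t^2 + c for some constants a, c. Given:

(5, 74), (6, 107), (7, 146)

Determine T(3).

26

From T(5) = 74 and T(6) = 107: 25a + c = 74 and 36a + c = 107.
Subtracting: 11a = 33, so a = 3; then c = 74 − 3·25 = -1.
So T(t) = 3t² − 1, and T(3) = 26.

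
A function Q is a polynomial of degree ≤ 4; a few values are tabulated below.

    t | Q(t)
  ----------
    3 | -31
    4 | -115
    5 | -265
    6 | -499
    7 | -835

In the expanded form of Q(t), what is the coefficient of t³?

Write Q(t) = at^4 + bt³ + ct² + dt + e; the 5 given values yield a linear system in the 5 coefficients.
Solving, the leading coefficient vanishes, and Q(t) = -3t³ + 3t² + 6t + 5.
The coefficient of t³ is -3.

-3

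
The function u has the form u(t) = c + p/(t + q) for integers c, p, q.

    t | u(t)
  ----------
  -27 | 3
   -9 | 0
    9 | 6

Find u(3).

8

(u(t) − c)(t + q) = p for each data point; the three points give a linear system in c and q, then p follows.
Solving: c = 4, q = 3, p = 24, so u(t) = 4 + 24/(t + 3).
Then u(3) = 4 + 24/6 = 8.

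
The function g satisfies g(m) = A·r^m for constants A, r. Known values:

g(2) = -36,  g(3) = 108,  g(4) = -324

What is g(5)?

Consecutive ratio: 108/(-36) = -3, and -324/108 = -3, so r = -3.
Then A·(-3)^2 = -36 gives A = -4, and g(m) = -4·(-3)^m.
g(5) = -4·(-3)^5 = 972.

972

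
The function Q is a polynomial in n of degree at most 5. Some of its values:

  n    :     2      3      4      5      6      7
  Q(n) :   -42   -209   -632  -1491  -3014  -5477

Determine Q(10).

-21986

Write Q(n) = an^5 + bn^4 + cn³ + dn² + en + p; the 6 given values yield a linear system in the 6 coefficients.
Solving, the leading coefficient vanishes, and Q(n) = -2n^4 - 2n³ + n + 4.
Then Q(10) = -21986.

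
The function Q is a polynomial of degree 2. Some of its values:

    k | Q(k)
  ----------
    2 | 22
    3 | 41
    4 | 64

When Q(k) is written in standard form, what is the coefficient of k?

Write Q(k) = ak² + bk + c; the 3 given values yield a linear system in the 3 coefficients.
Solving, Q(k) = 2k² + 9k - 4.
The coefficient of k is 9.

9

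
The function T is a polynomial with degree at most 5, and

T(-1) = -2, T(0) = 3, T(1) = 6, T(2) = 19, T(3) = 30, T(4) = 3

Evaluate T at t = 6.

First differences: 5, 3, 13, 11, -27. Second differences: -2, 10, -2, -38. Third differences: 12, -12, -36. Fourth differences: -24, -24.
Level-4 differences are constant, so T has degree 4.
Fitting a degree-4 polynomial gives T(t) = -t^4 + 4t³ + 3.
Then T(6) = -429.

-429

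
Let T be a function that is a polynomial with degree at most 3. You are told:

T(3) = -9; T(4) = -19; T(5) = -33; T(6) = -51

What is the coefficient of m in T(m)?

4

Write T(m) = am³ + bm² + cm + d; the 4 given values yield a linear system in the 4 coefficients.
Solving, the leading coefficient vanishes, and T(m) = -2m² + 4m - 3.
The coefficient of m is 4.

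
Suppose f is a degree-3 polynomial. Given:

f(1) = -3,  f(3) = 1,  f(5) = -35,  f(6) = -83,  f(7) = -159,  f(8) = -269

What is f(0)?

-5

Write f(k) = ak³ + bk² + ck + d; the 6 given values yield a linear system in the 4 coefficients.
Solving, f(k) = -k³ + 4k² - k - 5.
The constant term is f(0) = -5.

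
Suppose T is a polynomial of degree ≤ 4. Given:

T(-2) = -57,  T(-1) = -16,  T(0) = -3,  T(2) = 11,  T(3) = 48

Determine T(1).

Write T(n) = an^4 + bn³ + cn² + dn + e; the 5 given values yield a linear system in the 5 coefficients.
Solving, the leading coefficient vanishes, and T(n) = 3n³ - 5n² + 5n - 3.
Then T(1) = 0.

0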